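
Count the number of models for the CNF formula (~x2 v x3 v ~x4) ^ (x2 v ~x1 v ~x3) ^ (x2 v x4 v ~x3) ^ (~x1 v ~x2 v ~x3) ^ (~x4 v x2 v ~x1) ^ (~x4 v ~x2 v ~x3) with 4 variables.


Enumerate all 16 truth assignments over 4 variables.
Test each against every clause.
Satisfying assignments found: 7.

7


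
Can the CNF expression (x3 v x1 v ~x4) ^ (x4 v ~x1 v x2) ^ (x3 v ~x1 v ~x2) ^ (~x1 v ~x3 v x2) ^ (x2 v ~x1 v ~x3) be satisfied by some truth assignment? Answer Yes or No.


Check all 16 possible truth assignments.
Number of satisfying assignments found: 9.
The formula is satisfiable.

Yes


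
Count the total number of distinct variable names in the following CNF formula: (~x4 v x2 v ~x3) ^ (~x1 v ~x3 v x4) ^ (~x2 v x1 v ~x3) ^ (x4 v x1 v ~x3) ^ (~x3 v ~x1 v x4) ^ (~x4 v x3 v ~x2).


Identify each distinct variable in the formula.
Variables found: x1, x2, x3, x4.
Total distinct variables = 4.

4


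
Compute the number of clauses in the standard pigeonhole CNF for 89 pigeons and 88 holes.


The PHP encoding has two parts:
1) At-least-one-hole clauses: 89 (one per pigeon, each with 88 literals).
2) At-most-one-pigeon-per-hole clauses: 88 holes * C(89,2) = 88 * 3916 = 344608.
Total clauses = 89 + 344608 = 344697.

344697


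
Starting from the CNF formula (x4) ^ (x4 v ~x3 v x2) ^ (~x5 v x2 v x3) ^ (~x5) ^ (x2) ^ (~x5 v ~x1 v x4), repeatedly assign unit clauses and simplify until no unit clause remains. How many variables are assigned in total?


Unit propagation repeatedly assigns the literal in any unit clause, then simplifies.
Assignments in order: x4 = T, x5 = F, x2 = T.
No further unit clauses remain.
Total variables assigned = 3.

3


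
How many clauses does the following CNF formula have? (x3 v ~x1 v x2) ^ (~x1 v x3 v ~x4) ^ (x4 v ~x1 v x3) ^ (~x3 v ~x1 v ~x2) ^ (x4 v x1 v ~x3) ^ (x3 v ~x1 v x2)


Each group enclosed in parentheses joined by ^ is one clause.
Counting the conjuncts: 6 clauses.

6


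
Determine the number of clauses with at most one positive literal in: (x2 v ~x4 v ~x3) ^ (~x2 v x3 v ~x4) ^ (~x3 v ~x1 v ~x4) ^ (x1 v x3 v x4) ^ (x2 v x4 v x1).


A Horn clause has at most one positive literal.
Clause 1: 1 positive lit(s) -> Horn
Clause 2: 1 positive lit(s) -> Horn
Clause 3: 0 positive lit(s) -> Horn
Clause 4: 3 positive lit(s) -> not Horn
Clause 5: 3 positive lit(s) -> not Horn
Total Horn clauses = 3.

3


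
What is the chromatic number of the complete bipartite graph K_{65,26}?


K_{65,26} is bipartite by definition: the two parts are independent sets, with every edge crossing between them.
Color all vertices in one part with color 1 and all vertices in the other part with color 2.
Since the graph has at least one edge, one color does not suffice.
Chromatic number = 2.

2


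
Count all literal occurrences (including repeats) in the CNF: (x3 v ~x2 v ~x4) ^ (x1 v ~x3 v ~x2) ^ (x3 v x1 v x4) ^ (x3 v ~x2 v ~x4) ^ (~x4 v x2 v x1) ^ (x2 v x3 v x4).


Clause lengths: 3, 3, 3, 3, 3, 3.
Sum = 3 + 3 + 3 + 3 + 3 + 3 = 18.

18


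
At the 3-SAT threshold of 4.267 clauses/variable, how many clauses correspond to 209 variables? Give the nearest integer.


The 3-SAT phase transition occurs at approximately 4.267 clauses per variable.
m = 4.267 * 209 = 891.803.
Rounded to nearest integer: 892.

892


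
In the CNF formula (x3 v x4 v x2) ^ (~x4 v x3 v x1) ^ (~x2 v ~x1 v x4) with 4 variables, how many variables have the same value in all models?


Find all satisfying assignments: 10 model(s).
Check which variables have the same value in every model.
No variable is fixed across all models.
Backbone size = 0.

0


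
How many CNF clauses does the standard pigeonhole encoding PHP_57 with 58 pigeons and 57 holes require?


The PHP encoding has two parts:
1) At-least-one-hole clauses: 58 (one per pigeon, each with 57 literals).
2) At-most-one-pigeon-per-hole clauses: 57 holes * C(58,2) = 57 * 1653 = 94221.
Total clauses = 58 + 94221 = 94279.

94279


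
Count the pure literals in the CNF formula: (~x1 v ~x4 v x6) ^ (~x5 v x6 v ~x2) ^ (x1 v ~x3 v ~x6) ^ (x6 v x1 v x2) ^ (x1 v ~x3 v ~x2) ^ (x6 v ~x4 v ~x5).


A pure literal appears in only one polarity across all clauses.
Pure literals: x3 (negative only), x4 (negative only), x5 (negative only).
Count = 3.

3


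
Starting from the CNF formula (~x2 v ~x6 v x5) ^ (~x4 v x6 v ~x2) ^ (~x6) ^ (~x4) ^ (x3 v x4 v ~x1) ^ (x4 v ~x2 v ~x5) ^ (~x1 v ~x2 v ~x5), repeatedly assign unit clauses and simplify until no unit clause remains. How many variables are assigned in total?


Unit propagation repeatedly assigns the literal in any unit clause, then simplifies.
Assignments in order: x6 = F, x4 = F.
No further unit clauses remain.
Total variables assigned = 2.

2


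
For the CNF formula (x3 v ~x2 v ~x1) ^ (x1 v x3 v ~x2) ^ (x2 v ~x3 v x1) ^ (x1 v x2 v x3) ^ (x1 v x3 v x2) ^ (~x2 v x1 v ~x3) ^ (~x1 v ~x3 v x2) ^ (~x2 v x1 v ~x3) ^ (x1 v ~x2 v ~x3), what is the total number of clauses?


Each group enclosed in parentheses joined by ^ is one clause.
Counting the conjuncts: 9 clauses.

9


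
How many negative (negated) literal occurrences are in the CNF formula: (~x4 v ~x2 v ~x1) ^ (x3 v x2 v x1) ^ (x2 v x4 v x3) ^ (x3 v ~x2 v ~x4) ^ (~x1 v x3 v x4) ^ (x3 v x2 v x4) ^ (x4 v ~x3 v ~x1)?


Scan each clause for negated literals.
Clause 1: 3 negative; Clause 2: 0 negative; Clause 3: 0 negative; Clause 4: 2 negative; Clause 5: 1 negative; Clause 6: 0 negative; Clause 7: 2 negative.
Total negative literal occurrences = 8.

8


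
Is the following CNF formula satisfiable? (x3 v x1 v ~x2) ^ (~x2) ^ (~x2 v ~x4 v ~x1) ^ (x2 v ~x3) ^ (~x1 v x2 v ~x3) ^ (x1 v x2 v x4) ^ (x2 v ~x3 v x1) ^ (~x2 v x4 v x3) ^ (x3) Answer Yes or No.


Check all 16 possible truth assignments.
Number of satisfying assignments found: 0.
The formula is unsatisfiable.

No


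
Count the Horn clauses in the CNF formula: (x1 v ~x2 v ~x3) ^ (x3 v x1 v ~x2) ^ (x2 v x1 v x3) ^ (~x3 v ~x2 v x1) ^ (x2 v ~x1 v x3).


A Horn clause has at most one positive literal.
Clause 1: 1 positive lit(s) -> Horn
Clause 2: 2 positive lit(s) -> not Horn
Clause 3: 3 positive lit(s) -> not Horn
Clause 4: 1 positive lit(s) -> Horn
Clause 5: 2 positive lit(s) -> not Horn
Total Horn clauses = 2.

2


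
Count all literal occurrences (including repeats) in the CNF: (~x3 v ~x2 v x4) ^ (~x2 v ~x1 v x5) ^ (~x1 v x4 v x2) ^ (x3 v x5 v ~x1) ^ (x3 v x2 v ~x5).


Clause lengths: 3, 3, 3, 3, 3.
Sum = 3 + 3 + 3 + 3 + 3 = 15.

15


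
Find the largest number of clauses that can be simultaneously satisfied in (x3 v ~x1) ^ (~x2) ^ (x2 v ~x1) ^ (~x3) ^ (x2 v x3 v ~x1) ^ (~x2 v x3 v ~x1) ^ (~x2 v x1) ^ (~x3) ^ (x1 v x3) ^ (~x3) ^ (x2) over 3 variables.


Enumerate all 8 truth assignments.
For each, count how many of the 11 clauses are satisfied.
The formula is not fully satisfiable, so the maximum is below 11.
Maximum simultaneously satisfiable clauses = 9.

9


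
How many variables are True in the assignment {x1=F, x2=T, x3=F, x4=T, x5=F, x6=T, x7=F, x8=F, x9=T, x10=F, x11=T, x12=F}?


The weight is the number of variables assigned True.
True variables: x2, x4, x6, x9, x11.
Weight = 5.

5


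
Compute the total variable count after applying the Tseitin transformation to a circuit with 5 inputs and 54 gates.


The Tseitin transformation introduces one auxiliary variable per gate.
Total variables = inputs + gates = 5 + 54 = 59.

59


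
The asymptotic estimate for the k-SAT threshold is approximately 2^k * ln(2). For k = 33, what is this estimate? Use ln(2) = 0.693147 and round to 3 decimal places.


Using the asymptotic formula: threshold ~ 2^k * ln(2).
2^33 = 8589934592.
8589934592 * 0.693147 = 5954087392.641.

5954087392.641


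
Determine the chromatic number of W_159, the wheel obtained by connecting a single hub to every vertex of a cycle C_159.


W_159 consists of the cycle C_159 together with a hub vertex adjacent to every cycle vertex.
The cycle C_159 needs 3 colors (odd cycle -> 3).
The hub is adjacent to every cycle vertex, so it must receive a new color distinct from all of them.
Chromatic number = 3 + 1 = 4.

4


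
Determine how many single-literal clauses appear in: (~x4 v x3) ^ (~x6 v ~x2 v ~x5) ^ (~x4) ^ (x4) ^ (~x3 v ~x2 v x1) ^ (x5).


A unit clause contains exactly one literal.
Unit clauses found: (~x4), (x4), (x5).
Count = 3.

3


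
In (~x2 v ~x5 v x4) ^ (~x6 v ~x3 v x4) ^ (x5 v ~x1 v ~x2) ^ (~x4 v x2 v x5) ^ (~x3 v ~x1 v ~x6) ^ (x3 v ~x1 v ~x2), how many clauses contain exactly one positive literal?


A definite clause has exactly one positive literal.
Clause 1: 1 positive -> definite
Clause 2: 1 positive -> definite
Clause 3: 1 positive -> definite
Clause 4: 2 positive -> not definite
Clause 5: 0 positive -> not definite
Clause 6: 1 positive -> definite
Definite clause count = 4.

4


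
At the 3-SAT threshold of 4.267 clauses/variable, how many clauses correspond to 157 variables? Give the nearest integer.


The 3-SAT phase transition occurs at approximately 4.267 clauses per variable.
m = 4.267 * 157 = 669.919.
Rounded to nearest integer: 670.

670


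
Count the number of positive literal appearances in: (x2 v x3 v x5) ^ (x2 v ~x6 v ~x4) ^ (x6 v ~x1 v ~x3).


Scan each clause for unnegated literals.
Clause 1: 3 positive; Clause 2: 1 positive; Clause 3: 1 positive.
Total positive literal occurrences = 5.

5


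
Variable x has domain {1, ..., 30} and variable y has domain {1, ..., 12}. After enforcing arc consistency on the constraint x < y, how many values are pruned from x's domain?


For the constraint x < y, x needs a supporting value in y's domain.
x can be at most 11 (one less than y's maximum).
Valid x values from domain: 11 out of 30.
Pruned = 30 - 11 = 19.

19


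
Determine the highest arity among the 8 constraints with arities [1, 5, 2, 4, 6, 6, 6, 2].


The arities are: 1, 5, 2, 4, 6, 6, 6, 2.
Scan for the maximum value.
Maximum arity = 6.

6


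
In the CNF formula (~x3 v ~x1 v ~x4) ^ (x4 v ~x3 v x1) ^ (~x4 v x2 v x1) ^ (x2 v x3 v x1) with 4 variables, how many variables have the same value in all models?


Find all satisfying assignments: 9 model(s).
Check which variables have the same value in every model.
No variable is fixed across all models.
Backbone size = 0.

0


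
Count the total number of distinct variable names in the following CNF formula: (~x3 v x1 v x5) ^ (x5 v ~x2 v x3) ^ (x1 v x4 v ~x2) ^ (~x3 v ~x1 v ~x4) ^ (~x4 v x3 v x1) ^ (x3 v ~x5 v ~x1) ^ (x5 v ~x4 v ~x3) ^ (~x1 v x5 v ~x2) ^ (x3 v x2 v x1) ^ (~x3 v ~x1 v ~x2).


Identify each distinct variable in the formula.
Variables found: x1, x2, x3, x4, x5.
Total distinct variables = 5.

5


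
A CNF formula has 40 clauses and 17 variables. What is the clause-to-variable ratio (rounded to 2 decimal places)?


Clause-to-variable ratio = clauses / variables.
40 / 17 = 2.35.

2.35


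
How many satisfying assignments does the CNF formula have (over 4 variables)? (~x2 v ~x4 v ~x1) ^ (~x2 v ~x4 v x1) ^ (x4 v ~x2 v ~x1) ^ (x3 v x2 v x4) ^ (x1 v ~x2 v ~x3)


Enumerate all 16 truth assignments over 4 variables.
Test each against every clause.
Satisfying assignments found: 7.

7


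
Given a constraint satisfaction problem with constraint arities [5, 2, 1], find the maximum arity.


The arities are: 5, 2, 1.
Scan for the maximum value.
Maximum arity = 5.

5


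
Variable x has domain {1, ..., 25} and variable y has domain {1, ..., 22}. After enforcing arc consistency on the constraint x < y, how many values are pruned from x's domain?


For the constraint x < y, x needs a supporting value in y's domain.
x can be at most 21 (one less than y's maximum).
Valid x values from domain: 21 out of 25.
Pruned = 25 - 21 = 4.

4


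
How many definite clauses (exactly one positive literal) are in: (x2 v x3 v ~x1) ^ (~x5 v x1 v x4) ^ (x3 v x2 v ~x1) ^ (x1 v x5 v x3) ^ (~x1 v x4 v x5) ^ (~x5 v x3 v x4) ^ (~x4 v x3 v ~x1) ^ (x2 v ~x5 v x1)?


A definite clause has exactly one positive literal.
Clause 1: 2 positive -> not definite
Clause 2: 2 positive -> not definite
Clause 3: 2 positive -> not definite
Clause 4: 3 positive -> not definite
Clause 5: 2 positive -> not definite
Clause 6: 2 positive -> not definite
Clause 7: 1 positive -> definite
Clause 8: 2 positive -> not definite
Definite clause count = 1.

1


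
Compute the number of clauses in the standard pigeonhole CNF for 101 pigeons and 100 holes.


The PHP encoding has two parts:
1) At-least-one-hole clauses: 101 (one per pigeon, each with 100 literals).
2) At-most-one-pigeon-per-hole clauses: 100 holes * C(101,2) = 100 * 5050 = 505000.
Total clauses = 101 + 505000 = 505101.

505101


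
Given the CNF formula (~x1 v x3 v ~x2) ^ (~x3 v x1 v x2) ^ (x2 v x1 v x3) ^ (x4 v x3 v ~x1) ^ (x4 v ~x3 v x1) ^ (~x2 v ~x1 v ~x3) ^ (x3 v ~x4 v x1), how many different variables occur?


Identify each distinct variable in the formula.
Variables found: x1, x2, x3, x4.
Total distinct variables = 4.

4


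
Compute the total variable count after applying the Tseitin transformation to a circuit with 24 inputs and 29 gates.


The Tseitin transformation introduces one auxiliary variable per gate.
Total variables = inputs + gates = 24 + 29 = 53.

53


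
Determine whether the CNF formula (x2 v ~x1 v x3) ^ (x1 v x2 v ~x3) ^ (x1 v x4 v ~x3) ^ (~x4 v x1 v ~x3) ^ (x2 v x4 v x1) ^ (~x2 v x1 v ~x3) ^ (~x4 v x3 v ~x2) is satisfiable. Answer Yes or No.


Check all 16 possible truth assignments.
Number of satisfying assignments found: 7.
The formula is satisfiable.

Yes


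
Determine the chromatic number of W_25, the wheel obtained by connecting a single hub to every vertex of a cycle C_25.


W_25 consists of the cycle C_25 together with a hub vertex adjacent to every cycle vertex.
The cycle C_25 needs 3 colors (odd cycle -> 3).
The hub is adjacent to every cycle vertex, so it must receive a new color distinct from all of them.
Chromatic number = 3 + 1 = 4.

4


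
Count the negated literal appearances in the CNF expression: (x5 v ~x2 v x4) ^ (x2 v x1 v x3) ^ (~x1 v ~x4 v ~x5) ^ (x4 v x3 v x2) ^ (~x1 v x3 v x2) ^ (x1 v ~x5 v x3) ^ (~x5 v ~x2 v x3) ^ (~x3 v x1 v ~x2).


Scan each clause for negated literals.
Clause 1: 1 negative; Clause 2: 0 negative; Clause 3: 3 negative; Clause 4: 0 negative; Clause 5: 1 negative; Clause 6: 1 negative; Clause 7: 2 negative; Clause 8: 2 negative.
Total negative literal occurrences = 10.

10


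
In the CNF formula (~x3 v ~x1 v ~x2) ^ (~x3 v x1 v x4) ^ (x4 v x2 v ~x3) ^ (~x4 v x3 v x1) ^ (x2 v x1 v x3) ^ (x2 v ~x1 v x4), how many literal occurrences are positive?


Scan each clause for unnegated literals.
Clause 1: 0 positive; Clause 2: 2 positive; Clause 3: 2 positive; Clause 4: 2 positive; Clause 5: 3 positive; Clause 6: 2 positive.
Total positive literal occurrences = 11.

11


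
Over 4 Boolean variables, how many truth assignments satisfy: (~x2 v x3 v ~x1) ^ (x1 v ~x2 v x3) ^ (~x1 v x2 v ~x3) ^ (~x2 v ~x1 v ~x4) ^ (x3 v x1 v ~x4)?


Enumerate all 16 truth assignments over 4 variables.
Test each against every clause.
Satisfying assignments found: 8.

8


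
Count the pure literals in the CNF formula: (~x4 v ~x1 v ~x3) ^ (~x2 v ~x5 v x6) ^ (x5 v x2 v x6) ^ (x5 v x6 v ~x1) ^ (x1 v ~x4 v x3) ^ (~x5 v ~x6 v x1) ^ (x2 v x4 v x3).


A pure literal appears in only one polarity across all clauses.
No pure literals found.
Count = 0.

0


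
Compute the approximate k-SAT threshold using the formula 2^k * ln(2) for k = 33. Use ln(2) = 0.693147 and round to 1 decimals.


Using the asymptotic formula: threshold ~ 2^k * ln(2).
2^33 = 8589934592.
8589934592 * 0.693147 = 5954087392.6.

5954087392.6


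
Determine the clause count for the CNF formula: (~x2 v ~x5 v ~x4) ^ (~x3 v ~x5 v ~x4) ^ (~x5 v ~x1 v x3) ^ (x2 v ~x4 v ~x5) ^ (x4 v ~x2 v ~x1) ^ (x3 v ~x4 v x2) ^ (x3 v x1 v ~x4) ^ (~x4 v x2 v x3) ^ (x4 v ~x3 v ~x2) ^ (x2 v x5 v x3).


Each group enclosed in parentheses joined by ^ is one clause.
Counting the conjuncts: 10 clauses.

10


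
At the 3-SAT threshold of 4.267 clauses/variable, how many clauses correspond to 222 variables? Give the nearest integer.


The 3-SAT phase transition occurs at approximately 4.267 clauses per variable.
m = 4.267 * 222 = 947.274.
Rounded to nearest integer: 947.

947


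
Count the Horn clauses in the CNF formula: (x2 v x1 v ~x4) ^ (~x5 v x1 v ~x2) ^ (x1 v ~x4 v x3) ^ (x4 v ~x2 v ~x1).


A Horn clause has at most one positive literal.
Clause 1: 2 positive lit(s) -> not Horn
Clause 2: 1 positive lit(s) -> Horn
Clause 3: 2 positive lit(s) -> not Horn
Clause 4: 1 positive lit(s) -> Horn
Total Horn clauses = 2.

2


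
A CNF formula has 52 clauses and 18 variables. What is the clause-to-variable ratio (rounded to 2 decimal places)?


Clause-to-variable ratio = clauses / variables.
52 / 18 = 2.89.

2.89


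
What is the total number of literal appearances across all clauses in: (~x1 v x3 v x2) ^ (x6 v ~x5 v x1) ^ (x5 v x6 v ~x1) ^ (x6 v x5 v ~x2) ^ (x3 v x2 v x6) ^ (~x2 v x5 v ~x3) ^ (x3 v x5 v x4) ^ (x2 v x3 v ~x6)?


Clause lengths: 3, 3, 3, 3, 3, 3, 3, 3.
Sum = 3 + 3 + 3 + 3 + 3 + 3 + 3 + 3 = 24.

24


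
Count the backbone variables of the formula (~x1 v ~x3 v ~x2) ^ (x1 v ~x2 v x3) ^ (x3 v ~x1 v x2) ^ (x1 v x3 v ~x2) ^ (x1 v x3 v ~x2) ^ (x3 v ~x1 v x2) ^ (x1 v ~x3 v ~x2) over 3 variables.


Find all satisfying assignments: 4 model(s).
Check which variables have the same value in every model.
No variable is fixed across all models.
Backbone size = 0.

0


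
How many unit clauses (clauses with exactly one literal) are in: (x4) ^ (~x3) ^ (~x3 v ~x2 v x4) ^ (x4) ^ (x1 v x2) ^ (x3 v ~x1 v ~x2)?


A unit clause contains exactly one literal.
Unit clauses found: (x4), (~x3), (x4).
Count = 3.

3


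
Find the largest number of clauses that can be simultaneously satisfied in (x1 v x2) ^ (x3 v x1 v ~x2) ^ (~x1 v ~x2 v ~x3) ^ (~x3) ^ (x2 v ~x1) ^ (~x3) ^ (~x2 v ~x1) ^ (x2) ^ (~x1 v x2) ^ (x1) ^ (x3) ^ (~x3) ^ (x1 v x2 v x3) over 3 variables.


Enumerate all 8 truth assignments.
For each, count how many of the 13 clauses are satisfied.
The formula is not fully satisfiable, so the maximum is below 13.
Maximum simultaneously satisfiable clauses = 11.

11


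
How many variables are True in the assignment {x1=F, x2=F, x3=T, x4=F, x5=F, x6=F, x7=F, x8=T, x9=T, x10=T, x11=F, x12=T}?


The weight is the number of variables assigned True.
True variables: x3, x8, x9, x10, x12.
Weight = 5.

5


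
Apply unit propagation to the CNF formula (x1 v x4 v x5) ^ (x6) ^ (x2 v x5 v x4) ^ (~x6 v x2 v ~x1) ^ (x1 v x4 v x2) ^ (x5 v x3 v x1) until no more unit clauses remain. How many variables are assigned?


Unit propagation repeatedly assigns the literal in any unit clause, then simplifies.
Assignments in order: x6 = T.
No further unit clauses remain.
Total variables assigned = 1.

1


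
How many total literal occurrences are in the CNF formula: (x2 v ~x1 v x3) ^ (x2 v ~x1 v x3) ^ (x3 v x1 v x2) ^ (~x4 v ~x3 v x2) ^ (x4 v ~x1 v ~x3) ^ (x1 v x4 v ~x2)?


Clause lengths: 3, 3, 3, 3, 3, 3.
Sum = 3 + 3 + 3 + 3 + 3 + 3 = 18.

18


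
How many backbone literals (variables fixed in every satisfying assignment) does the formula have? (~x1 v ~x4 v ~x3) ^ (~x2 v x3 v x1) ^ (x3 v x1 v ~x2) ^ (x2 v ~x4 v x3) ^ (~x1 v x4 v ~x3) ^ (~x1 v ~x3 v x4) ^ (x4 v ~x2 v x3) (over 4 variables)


Find all satisfying assignments: 7 model(s).
Check which variables have the same value in every model.
No variable is fixed across all models.
Backbone size = 0.

0


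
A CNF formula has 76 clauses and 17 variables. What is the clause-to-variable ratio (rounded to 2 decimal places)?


Clause-to-variable ratio = clauses / variables.
76 / 17 = 4.47.

4.47


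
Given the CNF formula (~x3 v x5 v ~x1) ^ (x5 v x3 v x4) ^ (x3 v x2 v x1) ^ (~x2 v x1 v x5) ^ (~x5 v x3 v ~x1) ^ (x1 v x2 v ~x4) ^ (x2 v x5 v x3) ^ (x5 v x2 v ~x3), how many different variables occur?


Identify each distinct variable in the formula.
Variables found: x1, x2, x3, x4, x5.
Total distinct variables = 5.

5


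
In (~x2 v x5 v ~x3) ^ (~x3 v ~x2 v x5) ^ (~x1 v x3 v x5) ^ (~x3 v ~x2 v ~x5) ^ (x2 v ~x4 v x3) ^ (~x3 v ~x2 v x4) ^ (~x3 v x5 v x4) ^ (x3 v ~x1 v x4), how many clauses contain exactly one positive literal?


A definite clause has exactly one positive literal.
Clause 1: 1 positive -> definite
Clause 2: 1 positive -> definite
Clause 3: 2 positive -> not definite
Clause 4: 0 positive -> not definite
Clause 5: 2 positive -> not definite
Clause 6: 1 positive -> definite
Clause 7: 2 positive -> not definite
Clause 8: 2 positive -> not definite
Definite clause count = 3.

3


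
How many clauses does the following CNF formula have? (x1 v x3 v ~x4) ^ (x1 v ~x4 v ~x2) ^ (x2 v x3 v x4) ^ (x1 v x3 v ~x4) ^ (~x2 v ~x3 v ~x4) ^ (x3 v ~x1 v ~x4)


Each group enclosed in parentheses joined by ^ is one clause.
Counting the conjuncts: 6 clauses.

6


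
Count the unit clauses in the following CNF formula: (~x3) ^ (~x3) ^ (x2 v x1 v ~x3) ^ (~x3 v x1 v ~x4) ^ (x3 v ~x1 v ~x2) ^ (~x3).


A unit clause contains exactly one literal.
Unit clauses found: (~x3), (~x3), (~x3).
Count = 3.

3


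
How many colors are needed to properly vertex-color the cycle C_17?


An odd cycle cannot be 2-colored: alternating two colors around the cycle returns to the start with a conflict.
Since 17 is odd, three colors are required (and three suffice).
Chromatic number = 3.

3


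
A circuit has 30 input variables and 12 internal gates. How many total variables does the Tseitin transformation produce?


The Tseitin transformation introduces one auxiliary variable per gate.
Total variables = inputs + gates = 30 + 12 = 42.

42


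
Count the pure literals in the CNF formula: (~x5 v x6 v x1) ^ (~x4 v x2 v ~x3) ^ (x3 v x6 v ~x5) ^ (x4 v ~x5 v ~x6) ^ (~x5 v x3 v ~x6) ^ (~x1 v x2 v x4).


A pure literal appears in only one polarity across all clauses.
Pure literals: x2 (positive only), x5 (negative only).
Count = 2.

2


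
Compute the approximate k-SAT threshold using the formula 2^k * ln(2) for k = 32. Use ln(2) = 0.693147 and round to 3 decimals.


Using the asymptotic formula: threshold ~ 2^k * ln(2).
2^32 = 4294967296.
4294967296 * 0.693147 = 2977043696.321.

2977043696.321


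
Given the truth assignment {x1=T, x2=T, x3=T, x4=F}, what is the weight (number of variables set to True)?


The weight is the number of variables assigned True.
True variables: x1, x2, x3.
Weight = 3.

3


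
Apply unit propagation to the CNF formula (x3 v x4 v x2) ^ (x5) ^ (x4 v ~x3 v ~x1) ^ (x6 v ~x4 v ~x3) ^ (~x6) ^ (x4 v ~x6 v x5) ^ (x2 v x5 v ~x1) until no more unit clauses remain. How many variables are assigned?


Unit propagation repeatedly assigns the literal in any unit clause, then simplifies.
Assignments in order: x5 = T, x6 = F.
No further unit clauses remain.
Total variables assigned = 2.

2


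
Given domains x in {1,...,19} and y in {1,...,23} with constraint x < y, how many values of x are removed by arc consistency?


For the constraint x < y, x needs a supporting value in y's domain.
x can be at most 22 (one less than y's maximum).
Valid x values from domain: 19 out of 19.
Pruned = 19 - 19 = 0.

0


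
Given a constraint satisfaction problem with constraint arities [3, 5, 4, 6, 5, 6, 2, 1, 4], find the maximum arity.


The arities are: 3, 5, 4, 6, 5, 6, 2, 1, 4.
Scan for the maximum value.
Maximum arity = 6.

6


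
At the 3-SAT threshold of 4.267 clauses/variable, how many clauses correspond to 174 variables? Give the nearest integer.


The 3-SAT phase transition occurs at approximately 4.267 clauses per variable.
m = 4.267 * 174 = 742.458.
Rounded to nearest integer: 742.

742


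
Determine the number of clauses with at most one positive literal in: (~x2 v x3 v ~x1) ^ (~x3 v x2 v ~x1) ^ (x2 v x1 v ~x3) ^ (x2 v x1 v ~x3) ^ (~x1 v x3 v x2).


A Horn clause has at most one positive literal.
Clause 1: 1 positive lit(s) -> Horn
Clause 2: 1 positive lit(s) -> Horn
Clause 3: 2 positive lit(s) -> not Horn
Clause 4: 2 positive lit(s) -> not Horn
Clause 5: 2 positive lit(s) -> not Horn
Total Horn clauses = 2.

2


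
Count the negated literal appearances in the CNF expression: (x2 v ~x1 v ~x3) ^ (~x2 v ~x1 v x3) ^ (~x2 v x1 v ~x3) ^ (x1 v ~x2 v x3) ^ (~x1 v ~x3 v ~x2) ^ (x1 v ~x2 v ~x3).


Scan each clause for negated literals.
Clause 1: 2 negative; Clause 2: 2 negative; Clause 3: 2 negative; Clause 4: 1 negative; Clause 5: 3 negative; Clause 6: 2 negative.
Total negative literal occurrences = 12.

12


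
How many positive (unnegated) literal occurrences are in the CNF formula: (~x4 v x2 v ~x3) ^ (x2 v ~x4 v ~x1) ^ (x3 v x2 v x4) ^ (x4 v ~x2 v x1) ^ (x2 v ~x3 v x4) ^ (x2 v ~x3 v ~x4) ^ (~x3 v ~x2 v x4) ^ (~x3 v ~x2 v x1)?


Scan each clause for unnegated literals.
Clause 1: 1 positive; Clause 2: 1 positive; Clause 3: 3 positive; Clause 4: 2 positive; Clause 5: 2 positive; Clause 6: 1 positive; Clause 7: 1 positive; Clause 8: 1 positive.
Total positive literal occurrences = 12.

12


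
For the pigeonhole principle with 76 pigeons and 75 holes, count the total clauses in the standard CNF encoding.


The PHP encoding has two parts:
1) At-least-one-hole clauses: 76 (one per pigeon, each with 75 literals).
2) At-most-one-pigeon-per-hole clauses: 75 holes * C(76,2) = 75 * 2850 = 213750.
Total clauses = 76 + 213750 = 213826.

213826


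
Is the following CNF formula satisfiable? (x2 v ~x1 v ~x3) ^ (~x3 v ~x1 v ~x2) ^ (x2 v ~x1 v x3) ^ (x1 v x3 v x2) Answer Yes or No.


Check all 8 possible truth assignments.
Number of satisfying assignments found: 4.
The formula is satisfiable.

Yes


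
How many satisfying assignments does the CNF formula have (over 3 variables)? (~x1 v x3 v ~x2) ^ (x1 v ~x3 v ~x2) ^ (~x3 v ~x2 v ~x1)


Enumerate all 8 truth assignments over 3 variables.
Test each against every clause.
Satisfying assignments found: 5.

5


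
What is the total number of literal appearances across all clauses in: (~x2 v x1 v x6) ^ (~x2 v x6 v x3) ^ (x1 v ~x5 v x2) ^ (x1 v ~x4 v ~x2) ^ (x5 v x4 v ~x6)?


Clause lengths: 3, 3, 3, 3, 3.
Sum = 3 + 3 + 3 + 3 + 3 = 15.

15


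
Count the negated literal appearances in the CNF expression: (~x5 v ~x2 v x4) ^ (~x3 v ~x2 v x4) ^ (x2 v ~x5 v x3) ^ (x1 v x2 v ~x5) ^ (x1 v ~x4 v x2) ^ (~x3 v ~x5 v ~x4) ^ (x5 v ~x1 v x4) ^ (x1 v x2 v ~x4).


Scan each clause for negated literals.
Clause 1: 2 negative; Clause 2: 2 negative; Clause 3: 1 negative; Clause 4: 1 negative; Clause 5: 1 negative; Clause 6: 3 negative; Clause 7: 1 negative; Clause 8: 1 negative.
Total negative literal occurrences = 12.

12


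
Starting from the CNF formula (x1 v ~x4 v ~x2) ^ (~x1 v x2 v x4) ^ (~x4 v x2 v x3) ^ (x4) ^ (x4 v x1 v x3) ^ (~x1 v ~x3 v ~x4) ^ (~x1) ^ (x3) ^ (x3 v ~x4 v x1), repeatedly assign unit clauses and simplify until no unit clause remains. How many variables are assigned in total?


Unit propagation repeatedly assigns the literal in any unit clause, then simplifies.
Assignments in order: x4 = T, x1 = F, x2 = F, x3 = T.
No further unit clauses remain.
Total variables assigned = 4.

4


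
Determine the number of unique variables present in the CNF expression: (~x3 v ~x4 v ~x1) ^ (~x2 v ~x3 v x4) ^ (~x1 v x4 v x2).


Identify each distinct variable in the formula.
Variables found: x1, x2, x3, x4.
Total distinct variables = 4.

4


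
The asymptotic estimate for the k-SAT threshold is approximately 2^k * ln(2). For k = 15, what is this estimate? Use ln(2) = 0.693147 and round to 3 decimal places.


Using the asymptotic formula: threshold ~ 2^k * ln(2).
2^15 = 32768.
32768 * 0.693147 = 22713.041.

22713.041


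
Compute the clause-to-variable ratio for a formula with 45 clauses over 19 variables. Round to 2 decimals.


Clause-to-variable ratio = clauses / variables.
45 / 19 = 2.37.

2.37


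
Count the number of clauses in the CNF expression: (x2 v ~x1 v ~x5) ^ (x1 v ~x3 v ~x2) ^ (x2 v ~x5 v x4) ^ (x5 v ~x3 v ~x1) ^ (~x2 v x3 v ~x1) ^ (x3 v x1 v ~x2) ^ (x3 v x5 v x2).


Each group enclosed in parentheses joined by ^ is one clause.
Counting the conjuncts: 7 clauses.

7


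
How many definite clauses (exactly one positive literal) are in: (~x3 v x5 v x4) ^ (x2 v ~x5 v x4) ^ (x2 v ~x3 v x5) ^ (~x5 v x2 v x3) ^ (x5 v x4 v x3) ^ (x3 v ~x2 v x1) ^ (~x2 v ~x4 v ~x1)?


A definite clause has exactly one positive literal.
Clause 1: 2 positive -> not definite
Clause 2: 2 positive -> not definite
Clause 3: 2 positive -> not definite
Clause 4: 2 positive -> not definite
Clause 5: 3 positive -> not definite
Clause 6: 2 positive -> not definite
Clause 7: 0 positive -> not definite
Definite clause count = 0.

0


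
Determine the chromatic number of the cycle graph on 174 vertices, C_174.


A cycle on an even number of vertices is bipartite: alternate two colors around the cycle.
Since 174 is even, two colors suffice, and at least two are needed because the graph has edges.
Chromatic number = 2.

2


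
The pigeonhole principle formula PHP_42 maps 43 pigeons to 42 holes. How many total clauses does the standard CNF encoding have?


The PHP encoding has two parts:
1) At-least-one-hole clauses: 43 (one per pigeon, each with 42 literals).
2) At-most-one-pigeon-per-hole clauses: 42 holes * C(43,2) = 42 * 903 = 37926.
Total clauses = 43 + 37926 = 37969.

37969


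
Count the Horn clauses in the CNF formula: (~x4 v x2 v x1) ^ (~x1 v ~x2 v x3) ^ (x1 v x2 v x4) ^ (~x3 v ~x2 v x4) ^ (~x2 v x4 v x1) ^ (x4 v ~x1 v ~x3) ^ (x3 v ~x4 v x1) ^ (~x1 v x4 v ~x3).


A Horn clause has at most one positive literal.
Clause 1: 2 positive lit(s) -> not Horn
Clause 2: 1 positive lit(s) -> Horn
Clause 3: 3 positive lit(s) -> not Horn
Clause 4: 1 positive lit(s) -> Horn
Clause 5: 2 positive lit(s) -> not Horn
Clause 6: 1 positive lit(s) -> Horn
Clause 7: 2 positive lit(s) -> not Horn
Clause 8: 1 positive lit(s) -> Horn
Total Horn clauses = 4.

4


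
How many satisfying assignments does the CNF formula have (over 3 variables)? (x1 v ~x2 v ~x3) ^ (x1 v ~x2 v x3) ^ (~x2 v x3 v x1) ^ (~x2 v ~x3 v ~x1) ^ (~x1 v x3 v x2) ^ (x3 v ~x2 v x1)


Enumerate all 8 truth assignments over 3 variables.
Test each against every clause.
Satisfying assignments found: 4.

4


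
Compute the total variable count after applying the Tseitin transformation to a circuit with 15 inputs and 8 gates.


The Tseitin transformation introduces one auxiliary variable per gate.
Total variables = inputs + gates = 15 + 8 = 23.

23


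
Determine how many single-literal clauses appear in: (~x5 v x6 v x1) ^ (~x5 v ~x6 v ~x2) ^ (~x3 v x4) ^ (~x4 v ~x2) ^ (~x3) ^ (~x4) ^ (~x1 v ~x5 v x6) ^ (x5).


A unit clause contains exactly one literal.
Unit clauses found: (~x3), (~x4), (x5).
Count = 3.

3


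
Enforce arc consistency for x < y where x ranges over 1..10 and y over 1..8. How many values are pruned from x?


For the constraint x < y, x needs a supporting value in y's domain.
x can be at most 7 (one less than y's maximum).
Valid x values from domain: 7 out of 10.
Pruned = 10 - 7 = 3.

3


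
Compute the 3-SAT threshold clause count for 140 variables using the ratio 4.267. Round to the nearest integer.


The 3-SAT phase transition occurs at approximately 4.267 clauses per variable.
m = 4.267 * 140 = 597.38.
Rounded to nearest integer: 597.

597


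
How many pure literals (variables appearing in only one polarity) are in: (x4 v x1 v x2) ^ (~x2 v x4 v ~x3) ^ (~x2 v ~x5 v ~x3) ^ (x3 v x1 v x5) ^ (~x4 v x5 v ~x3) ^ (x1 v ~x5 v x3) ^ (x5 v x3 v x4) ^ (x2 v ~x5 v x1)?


A pure literal appears in only one polarity across all clauses.
Pure literals: x1 (positive only).
Count = 1.

1


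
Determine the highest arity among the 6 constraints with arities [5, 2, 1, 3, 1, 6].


The arities are: 5, 2, 1, 3, 1, 6.
Scan for the maximum value.
Maximum arity = 6.

6


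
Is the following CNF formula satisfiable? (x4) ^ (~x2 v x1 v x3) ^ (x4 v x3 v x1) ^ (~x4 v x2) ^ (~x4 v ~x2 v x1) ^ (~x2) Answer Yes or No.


Check all 16 possible truth assignments.
Number of satisfying assignments found: 0.
The formula is unsatisfiable.

No


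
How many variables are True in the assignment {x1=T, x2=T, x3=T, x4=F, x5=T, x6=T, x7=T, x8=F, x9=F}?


The weight is the number of variables assigned True.
True variables: x1, x2, x3, x5, x6, x7.
Weight = 6.

6


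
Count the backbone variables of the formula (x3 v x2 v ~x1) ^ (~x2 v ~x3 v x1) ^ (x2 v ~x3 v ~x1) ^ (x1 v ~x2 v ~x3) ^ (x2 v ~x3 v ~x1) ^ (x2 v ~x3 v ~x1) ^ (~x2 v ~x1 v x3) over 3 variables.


Find all satisfying assignments: 4 model(s).
Check which variables have the same value in every model.
No variable is fixed across all models.
Backbone size = 0.

0


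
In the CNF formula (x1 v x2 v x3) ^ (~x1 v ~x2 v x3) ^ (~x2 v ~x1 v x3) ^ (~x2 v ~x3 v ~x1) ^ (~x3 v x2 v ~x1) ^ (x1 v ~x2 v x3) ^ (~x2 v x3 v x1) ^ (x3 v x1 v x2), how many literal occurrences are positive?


Scan each clause for unnegated literals.
Clause 1: 3 positive; Clause 2: 1 positive; Clause 3: 1 positive; Clause 4: 0 positive; Clause 5: 1 positive; Clause 6: 2 positive; Clause 7: 2 positive; Clause 8: 3 positive.
Total positive literal occurrences = 13.

13


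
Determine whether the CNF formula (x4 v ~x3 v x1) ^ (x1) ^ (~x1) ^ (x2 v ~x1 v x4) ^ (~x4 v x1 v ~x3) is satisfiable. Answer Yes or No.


Check all 16 possible truth assignments.
Number of satisfying assignments found: 0.
The formula is unsatisfiable.

No


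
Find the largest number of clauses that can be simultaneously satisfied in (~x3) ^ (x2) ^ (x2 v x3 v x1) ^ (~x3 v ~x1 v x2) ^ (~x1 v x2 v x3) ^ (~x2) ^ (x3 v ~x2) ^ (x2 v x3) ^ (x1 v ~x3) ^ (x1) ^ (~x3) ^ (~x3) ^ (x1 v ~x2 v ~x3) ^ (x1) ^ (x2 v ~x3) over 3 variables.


Enumerate all 8 truth assignments.
For each, count how many of the 15 clauses are satisfied.
The formula is not fully satisfiable, so the maximum is below 15.
Maximum simultaneously satisfiable clauses = 13.

13


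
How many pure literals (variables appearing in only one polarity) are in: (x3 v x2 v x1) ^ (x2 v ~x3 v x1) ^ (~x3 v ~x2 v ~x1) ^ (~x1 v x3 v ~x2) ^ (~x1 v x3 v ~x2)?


A pure literal appears in only one polarity across all clauses.
No pure literals found.
Count = 0.

0


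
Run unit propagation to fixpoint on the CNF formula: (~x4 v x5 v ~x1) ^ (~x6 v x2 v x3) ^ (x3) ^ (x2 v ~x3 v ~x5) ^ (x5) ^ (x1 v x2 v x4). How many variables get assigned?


Unit propagation repeatedly assigns the literal in any unit clause, then simplifies.
Assignments in order: x3 = T, x5 = T, x2 = T.
No further unit clauses remain.
Total variables assigned = 3.

3


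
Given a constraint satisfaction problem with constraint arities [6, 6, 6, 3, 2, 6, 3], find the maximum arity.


The arities are: 6, 6, 6, 3, 2, 6, 3.
Scan for the maximum value.
Maximum arity = 6.

6


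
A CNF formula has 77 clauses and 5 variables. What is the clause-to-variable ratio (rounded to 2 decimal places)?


Clause-to-variable ratio = clauses / variables.
77 / 5 = 15.4.

15.4


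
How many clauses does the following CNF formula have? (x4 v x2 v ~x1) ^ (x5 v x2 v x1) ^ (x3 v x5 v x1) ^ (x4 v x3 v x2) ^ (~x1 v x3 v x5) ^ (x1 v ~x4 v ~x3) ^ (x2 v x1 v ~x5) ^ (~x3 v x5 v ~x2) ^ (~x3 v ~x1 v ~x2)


Each group enclosed in parentheses joined by ^ is one clause.
Counting the conjuncts: 9 clauses.

9


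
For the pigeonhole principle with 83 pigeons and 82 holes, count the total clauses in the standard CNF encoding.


The PHP encoding has two parts:
1) At-least-one-hole clauses: 83 (one per pigeon, each with 82 literals).
2) At-most-one-pigeon-per-hole clauses: 82 holes * C(83,2) = 82 * 3403 = 279046.
Total clauses = 83 + 279046 = 279129.

279129


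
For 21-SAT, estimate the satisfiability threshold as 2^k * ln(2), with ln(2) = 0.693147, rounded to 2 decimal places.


Using the asymptotic formula: threshold ~ 2^k * ln(2).
2^21 = 2097152.
2097152 * 0.693147 = 1453634.62.

1453634.62


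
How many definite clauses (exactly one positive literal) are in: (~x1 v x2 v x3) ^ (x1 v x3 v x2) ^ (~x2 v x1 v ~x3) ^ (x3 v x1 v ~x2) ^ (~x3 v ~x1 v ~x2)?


A definite clause has exactly one positive literal.
Clause 1: 2 positive -> not definite
Clause 2: 3 positive -> not definite
Clause 3: 1 positive -> definite
Clause 4: 2 positive -> not definite
Clause 5: 0 positive -> not definite
Definite clause count = 1.

1


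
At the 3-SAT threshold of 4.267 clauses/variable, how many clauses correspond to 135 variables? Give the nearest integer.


The 3-SAT phase transition occurs at approximately 4.267 clauses per variable.
m = 4.267 * 135 = 576.045.
Rounded to nearest integer: 576.

576


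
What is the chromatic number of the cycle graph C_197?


An odd cycle cannot be 2-colored: alternating two colors around the cycle returns to the start with a conflict.
Since 197 is odd, three colors are required (and three suffice).
Chromatic number = 3.

3


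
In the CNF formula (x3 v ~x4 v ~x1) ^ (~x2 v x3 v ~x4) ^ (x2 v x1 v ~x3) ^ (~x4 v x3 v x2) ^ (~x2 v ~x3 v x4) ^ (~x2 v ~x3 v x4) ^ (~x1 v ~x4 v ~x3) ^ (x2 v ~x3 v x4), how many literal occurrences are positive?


Scan each clause for unnegated literals.
Clause 1: 1 positive; Clause 2: 1 positive; Clause 3: 2 positive; Clause 4: 2 positive; Clause 5: 1 positive; Clause 6: 1 positive; Clause 7: 0 positive; Clause 8: 2 positive.
Total positive literal occurrences = 10.

10


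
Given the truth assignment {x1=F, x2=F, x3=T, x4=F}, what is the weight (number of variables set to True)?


The weight is the number of variables assigned True.
True variables: x3.
Weight = 1.

1


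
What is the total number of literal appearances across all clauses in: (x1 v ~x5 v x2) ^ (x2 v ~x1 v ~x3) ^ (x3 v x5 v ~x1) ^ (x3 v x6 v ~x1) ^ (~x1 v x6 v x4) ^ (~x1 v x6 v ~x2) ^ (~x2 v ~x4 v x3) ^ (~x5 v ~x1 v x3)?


Clause lengths: 3, 3, 3, 3, 3, 3, 3, 3.
Sum = 3 + 3 + 3 + 3 + 3 + 3 + 3 + 3 = 24.

24


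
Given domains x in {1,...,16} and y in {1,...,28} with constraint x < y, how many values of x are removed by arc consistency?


For the constraint x < y, x needs a supporting value in y's domain.
x can be at most 27 (one less than y's maximum).
Valid x values from domain: 16 out of 16.
Pruned = 16 - 16 = 0.

0


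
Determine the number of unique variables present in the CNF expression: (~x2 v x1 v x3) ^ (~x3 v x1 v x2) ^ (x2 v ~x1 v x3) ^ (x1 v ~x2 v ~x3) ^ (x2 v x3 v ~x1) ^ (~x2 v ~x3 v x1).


Identify each distinct variable in the formula.
Variables found: x1, x2, x3.
Total distinct variables = 3.

3


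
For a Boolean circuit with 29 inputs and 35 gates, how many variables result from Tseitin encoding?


The Tseitin transformation introduces one auxiliary variable per gate.
Total variables = inputs + gates = 29 + 35 = 64.

64


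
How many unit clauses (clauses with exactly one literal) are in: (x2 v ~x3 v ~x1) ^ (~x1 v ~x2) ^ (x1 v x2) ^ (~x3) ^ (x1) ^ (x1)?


A unit clause contains exactly one literal.
Unit clauses found: (~x3), (x1), (x1).
Count = 3.

3


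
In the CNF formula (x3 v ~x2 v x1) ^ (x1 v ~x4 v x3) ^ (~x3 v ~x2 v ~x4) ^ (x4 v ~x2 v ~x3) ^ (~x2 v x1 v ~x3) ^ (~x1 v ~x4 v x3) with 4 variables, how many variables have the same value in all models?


Find all satisfying assignments: 7 model(s).
Check which variables have the same value in every model.
No variable is fixed across all models.
Backbone size = 0.

0


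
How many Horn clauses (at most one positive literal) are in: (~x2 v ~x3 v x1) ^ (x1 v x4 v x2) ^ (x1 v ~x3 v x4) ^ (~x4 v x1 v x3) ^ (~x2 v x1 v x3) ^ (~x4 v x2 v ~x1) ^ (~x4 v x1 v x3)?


A Horn clause has at most one positive literal.
Clause 1: 1 positive lit(s) -> Horn
Clause 2: 3 positive lit(s) -> not Horn
Clause 3: 2 positive lit(s) -> not Horn
Clause 4: 2 positive lit(s) -> not Horn
Clause 5: 2 positive lit(s) -> not Horn
Clause 6: 1 positive lit(s) -> Horn
Clause 7: 2 positive lit(s) -> not Horn
Total Horn clauses = 2.

2
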